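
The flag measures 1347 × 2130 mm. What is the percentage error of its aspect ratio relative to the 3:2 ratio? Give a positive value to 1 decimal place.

Ratio = 2130 / 1347 ≈ 1.5813.
Ideal 3:2 = 1.5000. |1.5813 − 1.5000| / 1.5000 ≈ 5.42% → 5.4%.

5.4%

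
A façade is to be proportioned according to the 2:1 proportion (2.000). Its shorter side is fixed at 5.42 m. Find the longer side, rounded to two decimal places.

10.84 m

2:1 = 2.00000.
Longer side = 5.42 × 2.00000 ≈ 10.8400 → 10.84 m.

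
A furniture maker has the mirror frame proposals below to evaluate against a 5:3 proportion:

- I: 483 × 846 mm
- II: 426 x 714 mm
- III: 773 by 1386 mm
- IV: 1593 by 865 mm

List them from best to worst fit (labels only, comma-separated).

Ratios: I = 846 / 483 ≈ 1.752; II = 714 / 426 ≈ 1.676; III = 1386 / 773 ≈ 1.793; IV = 1593 / 865 ≈ 1.842.
|Δ from 1.667|: I 0.085; II 0.009; III 0.126; IV 0.175.

II, I, III, IV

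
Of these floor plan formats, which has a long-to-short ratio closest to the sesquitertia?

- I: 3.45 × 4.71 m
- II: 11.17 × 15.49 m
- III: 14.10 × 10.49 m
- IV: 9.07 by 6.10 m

Target 4:3 ≈ 1.333.
I: 1.365 (Δ0.032)  II: 1.387 (Δ0.054)  III: 1.344 (Δ0.011)  IV: 1.487 (Δ0.154)

III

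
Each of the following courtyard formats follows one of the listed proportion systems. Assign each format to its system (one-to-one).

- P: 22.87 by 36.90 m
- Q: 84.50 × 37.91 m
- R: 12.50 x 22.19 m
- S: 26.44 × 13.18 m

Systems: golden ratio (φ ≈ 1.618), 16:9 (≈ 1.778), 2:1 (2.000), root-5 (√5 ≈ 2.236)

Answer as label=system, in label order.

P = 36.90/22.87 ≈ 1.613 → golden ratio (1.618)
Q = 84.50/37.91 ≈ 2.229 → root-5 (2.236)
R = 22.19/12.50 ≈ 1.775 → 16:9 (1.778)
S = 26.44/13.18 ≈ 2.006 → 2:1 (2.000)

P=golden ratio, Q=root-5, R=16:9, S=2:1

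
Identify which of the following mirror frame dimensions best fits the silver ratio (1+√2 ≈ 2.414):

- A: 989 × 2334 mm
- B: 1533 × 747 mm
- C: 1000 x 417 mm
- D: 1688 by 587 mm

C

Target silver ratio ≈ 2.414.
A: 2.360 (Δ0.054)  B: 2.052 (Δ0.362)  C: 2.398 (Δ0.016)  D: 2.876 (Δ0.462)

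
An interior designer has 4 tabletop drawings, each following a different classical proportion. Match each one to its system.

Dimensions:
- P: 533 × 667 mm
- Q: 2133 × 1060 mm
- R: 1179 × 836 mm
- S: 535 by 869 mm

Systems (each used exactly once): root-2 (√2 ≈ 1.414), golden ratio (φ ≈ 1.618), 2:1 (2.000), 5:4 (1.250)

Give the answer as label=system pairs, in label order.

P=5:4, Q=2:1, R=root-2, S=golden ratio

P = 667/533 ≈ 1.251 → 5:4 (1.250)
Q = 2133/1060 ≈ 2.012 → 2:1 (2.000)
R = 1179/836 ≈ 1.410 → root-2 (1.414)
S = 869/535 ≈ 1.624 → golden ratio (1.618)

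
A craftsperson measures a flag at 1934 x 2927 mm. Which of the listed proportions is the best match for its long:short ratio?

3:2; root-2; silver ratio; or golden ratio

Ratio = 2927 / 1934 ≈ 1.513.
Distances: 3:2 1.500 (Δ 0.013); root-2 1.414 (Δ 0.099); silver ratio 2.414 (Δ 0.901); golden ratio 1.618 (Δ 0.105).

3:2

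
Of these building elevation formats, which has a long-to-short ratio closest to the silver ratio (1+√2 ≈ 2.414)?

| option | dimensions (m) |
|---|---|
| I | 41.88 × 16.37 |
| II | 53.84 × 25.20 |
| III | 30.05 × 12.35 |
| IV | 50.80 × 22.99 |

III

Ratios (long/short): I ≈ 2.558; II ≈ 2.137; III ≈ 2.433; IV ≈ 2.210.
silver ratio ≈ 2.414; option III is nearest (Δ 0.019).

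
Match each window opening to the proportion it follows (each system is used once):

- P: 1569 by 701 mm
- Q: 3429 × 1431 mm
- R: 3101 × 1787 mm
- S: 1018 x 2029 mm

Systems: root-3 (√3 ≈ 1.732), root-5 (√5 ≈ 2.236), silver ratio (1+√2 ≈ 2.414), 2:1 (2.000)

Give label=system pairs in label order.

P=root-5, Q=silver ratio, R=root-3, S=2:1

Ratios: P ≈ 2.238; Q ≈ 2.396; R ≈ 1.735; S ≈ 1.993.
Targets: root-3 ≈ 1.732; root-5 ≈ 2.236; silver ratio ≈ 2.414; 2:1 ≈ 2.000.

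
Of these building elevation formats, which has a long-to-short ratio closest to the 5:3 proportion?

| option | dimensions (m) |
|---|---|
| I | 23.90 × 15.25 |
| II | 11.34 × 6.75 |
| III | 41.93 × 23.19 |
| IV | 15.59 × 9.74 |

Target 5:3 ≈ 1.667.
I: 1.567 (Δ0.100)  II: 1.680 (Δ0.013)  III: 1.808 (Δ0.141)  IV: 1.601 (Δ0.066)

II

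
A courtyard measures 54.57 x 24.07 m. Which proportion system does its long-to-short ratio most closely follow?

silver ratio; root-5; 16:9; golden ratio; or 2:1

root-5

54.57/24.07 ≈ 2.267. Nearest candidates are root-5 (2.236, off by 0.031) and silver ratio (2.414, off by 0.147).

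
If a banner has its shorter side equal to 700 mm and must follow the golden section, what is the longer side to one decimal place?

golden ratio ≈ 1.61803.
Longer side = 700 × 1.61803 ≈ 1132.621 → 1132.6 mm.

1132.6 mm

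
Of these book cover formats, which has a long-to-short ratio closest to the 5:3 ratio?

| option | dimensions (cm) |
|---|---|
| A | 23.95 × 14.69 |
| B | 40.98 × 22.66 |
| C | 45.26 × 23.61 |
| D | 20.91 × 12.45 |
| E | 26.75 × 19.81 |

D

Target 5:3 ≈ 1.667.
A: 1.630 (Δ0.037)  B: 1.808 (Δ0.141)  C: 1.917 (Δ0.250)  D: 1.680 (Δ0.013)  E: 1.350 (Δ0.317)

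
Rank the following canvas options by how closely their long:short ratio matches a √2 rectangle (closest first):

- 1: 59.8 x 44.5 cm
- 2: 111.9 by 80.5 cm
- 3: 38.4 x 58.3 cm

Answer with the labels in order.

1: 59.8/44.5 ≈ 1.344 → |1.344 − 1.414| = 0.070
2: 111.9/80.5 ≈ 1.390 → |1.390 − 1.414| = 0.024
3: 58.3/38.4 ≈ 1.518 → |1.518 − 1.414| = 0.104

2, 1, 3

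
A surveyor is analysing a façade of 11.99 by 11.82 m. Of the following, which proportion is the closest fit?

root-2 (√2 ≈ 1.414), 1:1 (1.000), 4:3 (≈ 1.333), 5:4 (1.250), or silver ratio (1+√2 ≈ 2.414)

11.99/11.82 ≈ 1.014. Nearest candidates are 1:1 (1.000, off by 0.014) and 5:4 (1.250, off by 0.236).

1:1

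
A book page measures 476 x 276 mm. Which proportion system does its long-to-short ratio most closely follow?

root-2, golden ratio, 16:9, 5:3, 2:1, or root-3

Ratio = 476 / 276 ≈ 1.725.
Distances: root-2 1.414 (Δ 0.311); golden ratio 1.618 (Δ 0.107); 16:9 1.778 (Δ 0.053); 5:3 1.667 (Δ 0.058); 2:1 2.000 (Δ 0.275); root-3 1.732 (Δ 0.007).

root-3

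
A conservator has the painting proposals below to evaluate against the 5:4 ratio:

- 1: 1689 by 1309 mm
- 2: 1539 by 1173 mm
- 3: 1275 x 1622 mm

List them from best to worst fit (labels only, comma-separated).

3, 1, 2

Ratios: 1 = 1689 / 1309 ≈ 1.290; 2 = 1539 / 1173 ≈ 1.312; 3 = 1622 / 1275 ≈ 1.272.
|Δ from 1.250|: 1 0.040; 2 0.062; 3 0.022.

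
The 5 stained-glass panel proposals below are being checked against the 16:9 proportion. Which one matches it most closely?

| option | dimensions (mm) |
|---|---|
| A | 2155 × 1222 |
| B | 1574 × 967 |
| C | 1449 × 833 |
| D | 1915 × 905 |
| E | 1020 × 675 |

Ratios (long/short): A ≈ 1.764; B ≈ 1.628; C ≈ 1.739; D ≈ 2.116; E ≈ 1.511.
16:9 ≈ 1.778; option A is nearest (Δ 0.014).

A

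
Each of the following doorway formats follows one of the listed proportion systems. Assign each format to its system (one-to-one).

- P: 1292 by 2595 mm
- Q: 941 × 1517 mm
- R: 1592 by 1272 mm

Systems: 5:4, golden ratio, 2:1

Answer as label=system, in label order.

Ratios: P ≈ 2.009; Q ≈ 1.612; R ≈ 1.252.
Targets: 5:4 ≈ 1.250; golden ratio ≈ 1.618; 2:1 ≈ 2.000.

P=2:1, Q=golden ratio, R=5:4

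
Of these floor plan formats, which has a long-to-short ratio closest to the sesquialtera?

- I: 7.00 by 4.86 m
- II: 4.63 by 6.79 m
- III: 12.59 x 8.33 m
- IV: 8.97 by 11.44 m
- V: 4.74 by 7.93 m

Ratios (long/short): I ≈ 1.440; II ≈ 1.467; III ≈ 1.511; IV ≈ 1.275; V ≈ 1.673.
3:2 ≈ 1.500; option III is nearest (Δ 0.011).

III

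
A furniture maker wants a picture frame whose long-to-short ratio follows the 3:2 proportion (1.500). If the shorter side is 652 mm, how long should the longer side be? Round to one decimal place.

978.0 mm

3:2 = 1.50000.
Longer side = 652 × 1.50000 ≈ 978.000 → 978.0 mm.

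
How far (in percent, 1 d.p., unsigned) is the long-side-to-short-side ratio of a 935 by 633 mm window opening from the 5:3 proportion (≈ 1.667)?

Ratio = 935 / 633 ≈ 1.4771.
Ideal 5:3 ≈ 1.6667. |1.4771 − 1.6667| / 1.6667 ≈ 11.38% → 11.4%.

11.4%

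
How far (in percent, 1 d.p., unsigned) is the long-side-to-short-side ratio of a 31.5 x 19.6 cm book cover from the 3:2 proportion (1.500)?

7.1%

Ratio = 31.5 / 19.6 ≈ 1.6071.
Ideal 3:2 = 1.5000. |1.6071 − 1.5000| / 1.5000 ≈ 7.14% → 7.1%.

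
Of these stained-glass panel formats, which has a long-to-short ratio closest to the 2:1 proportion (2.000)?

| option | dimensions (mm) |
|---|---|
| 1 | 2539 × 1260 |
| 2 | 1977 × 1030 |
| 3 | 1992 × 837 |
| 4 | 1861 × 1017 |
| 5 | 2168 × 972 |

Ratios (long/short): 1 ≈ 2.015; 2 ≈ 1.919; 3 ≈ 2.380; 4 ≈ 1.830; 5 ≈ 2.230.
2:1 ≈ 2.000; option 1 is nearest (Δ 0.015).

1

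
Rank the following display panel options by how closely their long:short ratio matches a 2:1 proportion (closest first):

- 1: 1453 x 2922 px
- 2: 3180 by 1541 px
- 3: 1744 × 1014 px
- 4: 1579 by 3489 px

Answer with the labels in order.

1: 2922/1453 ≈ 2.011 → |2.011 − 2.000| = 0.011
2: 3180/1541 ≈ 2.064 → |2.064 − 2.000| = 0.064
3: 1744/1014 ≈ 1.720 → |1.720 − 2.000| = 0.280
4: 3489/1579 ≈ 2.210 → |2.210 − 2.000| = 0.210

1, 2, 4, 3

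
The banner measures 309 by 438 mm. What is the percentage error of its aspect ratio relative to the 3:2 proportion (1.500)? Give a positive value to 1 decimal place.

Ratio = 438 / 309 ≈ 1.4175.
Ideal 3:2 = 1.5000. |1.4175 − 1.5000| / 1.5000 ≈ 5.50% → 5.5%.

5.5%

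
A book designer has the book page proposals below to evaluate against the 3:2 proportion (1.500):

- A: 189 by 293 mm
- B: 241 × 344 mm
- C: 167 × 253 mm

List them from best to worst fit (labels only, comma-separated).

C, A, B

A: 293/189 ≈ 1.550 → |1.550 − 1.500| = 0.050
B: 344/241 ≈ 1.427 → |1.427 − 1.500| = 0.073
C: 253/167 ≈ 1.515 → |1.515 − 1.500| = 0.015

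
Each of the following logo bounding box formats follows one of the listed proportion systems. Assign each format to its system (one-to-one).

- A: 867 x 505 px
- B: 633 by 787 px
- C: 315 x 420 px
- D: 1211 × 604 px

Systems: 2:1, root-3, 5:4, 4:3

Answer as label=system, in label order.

Ratios: A ≈ 1.717; B ≈ 1.243; C ≈ 1.333; D ≈ 2.005.
Targets: 2:1 ≈ 2.000; root-3 ≈ 1.732; 5:4 ≈ 1.250; 4:3 ≈ 1.333.

A=root-3, B=5:4, C=4:3, D=2:1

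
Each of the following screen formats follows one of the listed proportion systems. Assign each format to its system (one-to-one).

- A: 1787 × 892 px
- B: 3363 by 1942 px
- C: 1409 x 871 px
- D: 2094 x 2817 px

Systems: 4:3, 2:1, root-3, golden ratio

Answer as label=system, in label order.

A=2:1, B=root-3, C=golden ratio, D=4:3

Ratios: A ≈ 2.003; B ≈ 1.732; C ≈ 1.618; D ≈ 1.345.
Targets: 4:3 ≈ 1.333; 2:1 ≈ 2.000; root-3 ≈ 1.732; golden ratio ≈ 1.618.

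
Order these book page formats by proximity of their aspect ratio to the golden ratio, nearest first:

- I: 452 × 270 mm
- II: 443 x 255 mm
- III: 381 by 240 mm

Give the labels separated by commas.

Ratios: I = 452 / 270 ≈ 1.674; II = 443 / 255 ≈ 1.737; III = 381 / 240 ≈ 1.587.
|Δ from 1.618|: I 0.056; II 0.119; III 0.031.

III, I, II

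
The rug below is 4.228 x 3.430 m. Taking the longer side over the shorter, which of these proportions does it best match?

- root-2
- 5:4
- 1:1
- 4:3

4.228/3.430 ≈ 1.233. Nearest candidates are 5:4 (1.250, off by 0.017) and 4:3 (1.333, off by 0.100).

5:4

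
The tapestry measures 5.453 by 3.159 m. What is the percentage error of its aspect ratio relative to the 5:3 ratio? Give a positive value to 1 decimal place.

3.6%

Ratio = 5.453 / 3.159 ≈ 1.7262.
Ideal 5:3 ≈ 1.6667. |1.7262 − 1.6667| / 1.6667 ≈ 3.57% → 3.6%.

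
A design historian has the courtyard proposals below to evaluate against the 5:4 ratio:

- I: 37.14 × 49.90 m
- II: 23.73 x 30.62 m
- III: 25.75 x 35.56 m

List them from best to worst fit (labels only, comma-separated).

I: 49.90/37.14 ≈ 1.344 → |1.344 − 1.250| = 0.094
II: 30.62/23.73 ≈ 1.290 → |1.290 − 1.250| = 0.040
III: 35.56/25.75 ≈ 1.381 → |1.381 − 1.250| = 0.131

II, I, III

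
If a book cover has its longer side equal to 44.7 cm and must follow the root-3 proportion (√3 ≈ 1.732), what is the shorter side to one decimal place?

25.8 cm

root-3 ≈ 1.73205.
Shorter side = 44.7 ÷ 1.73205 ≈ 25.808 → 25.8 cm.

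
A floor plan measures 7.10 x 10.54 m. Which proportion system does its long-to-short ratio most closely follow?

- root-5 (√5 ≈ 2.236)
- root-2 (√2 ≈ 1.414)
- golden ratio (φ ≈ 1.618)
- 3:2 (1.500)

10.54/7.10 ≈ 1.485. Nearest candidates are 3:2 (1.500, off by 0.015) and root-2 (1.414, off by 0.071).

3:2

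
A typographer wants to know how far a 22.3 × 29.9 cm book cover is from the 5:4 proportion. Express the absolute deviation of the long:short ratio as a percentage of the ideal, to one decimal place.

7.3%

Ratio = 29.9 / 22.3 ≈ 1.3408.
Ideal 5:4 = 1.2500. |1.3408 − 1.2500| / 1.2500 ≈ 7.26% → 7.3%.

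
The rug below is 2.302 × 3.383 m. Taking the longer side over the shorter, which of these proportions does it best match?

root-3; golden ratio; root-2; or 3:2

3.383/2.302 ≈ 1.470. Nearest candidates are 3:2 (1.500, off by 0.030) and root-2 (1.414, off by 0.056).

3:2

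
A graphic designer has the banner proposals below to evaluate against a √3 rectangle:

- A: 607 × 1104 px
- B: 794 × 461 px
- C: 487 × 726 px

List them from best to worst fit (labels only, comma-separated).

Ratios: A = 1104 / 607 ≈ 1.819; B = 794 / 461 ≈ 1.722; C = 726 / 487 ≈ 1.491.
|Δ from 1.732|: A 0.087; B 0.010; C 0.241.

B, A, C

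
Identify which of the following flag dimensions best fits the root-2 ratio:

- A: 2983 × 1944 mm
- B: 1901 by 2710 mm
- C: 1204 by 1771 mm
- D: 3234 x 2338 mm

B

Target root-2 ≈ 1.414.
A: 1.534 (Δ0.120)  B: 1.426 (Δ0.012)  C: 1.471 (Δ0.057)  D: 1.383 (Δ0.031)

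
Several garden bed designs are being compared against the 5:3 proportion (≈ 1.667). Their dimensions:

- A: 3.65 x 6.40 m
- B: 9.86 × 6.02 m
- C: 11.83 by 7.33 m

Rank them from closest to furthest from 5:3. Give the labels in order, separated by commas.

Ratios: A = 6.40 / 3.65 ≈ 1.753; B = 9.86 / 6.02 ≈ 1.638; C = 11.83 / 7.33 ≈ 1.614.
|Δ from 1.667|: A 0.086; B 0.029; C 0.053.

B, C, A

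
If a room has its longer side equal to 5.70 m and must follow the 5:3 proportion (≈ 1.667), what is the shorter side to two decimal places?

5:3 ≈ 1.66667.
Shorter side = 5.70 ÷ 1.66667 ≈ 3.4200 → 3.42 m.

3.42 m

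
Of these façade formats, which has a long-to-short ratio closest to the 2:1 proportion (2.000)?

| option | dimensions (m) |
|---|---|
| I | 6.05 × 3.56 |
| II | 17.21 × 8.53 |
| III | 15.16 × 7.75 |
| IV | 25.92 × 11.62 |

II

Target 2:1 ≈ 2.000.
I: 1.699 (Δ0.301)  II: 2.018 (Δ0.018)  III: 1.956 (Δ0.044)  IV: 2.231 (Δ0.231)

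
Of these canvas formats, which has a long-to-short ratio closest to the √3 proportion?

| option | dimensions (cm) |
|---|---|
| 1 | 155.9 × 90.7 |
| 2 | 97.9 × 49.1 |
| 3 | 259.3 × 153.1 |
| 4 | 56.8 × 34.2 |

1

Target root-3 ≈ 1.732.
1: 1.719 (Δ0.013)  2: 1.994 (Δ0.262)  3: 1.694 (Δ0.038)  4: 1.661 (Δ0.071)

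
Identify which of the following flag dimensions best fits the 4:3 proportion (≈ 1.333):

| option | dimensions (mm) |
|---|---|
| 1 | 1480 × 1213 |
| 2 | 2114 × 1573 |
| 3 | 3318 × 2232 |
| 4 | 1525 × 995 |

Ratios (long/short): 1 ≈ 1.220; 2 ≈ 1.344; 3 ≈ 1.487; 4 ≈ 1.533.
4:3 ≈ 1.333; option 2 is nearest (Δ 0.011).

2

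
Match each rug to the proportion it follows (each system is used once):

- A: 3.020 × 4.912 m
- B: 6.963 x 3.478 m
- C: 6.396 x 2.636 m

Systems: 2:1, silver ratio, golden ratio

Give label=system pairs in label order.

Ratios: A ≈ 1.626; B ≈ 2.002; C ≈ 2.426.
Targets: 2:1 ≈ 2.000; silver ratio ≈ 2.414; golden ratio ≈ 1.618.

A=golden ratio, B=2:1, C=silver ratio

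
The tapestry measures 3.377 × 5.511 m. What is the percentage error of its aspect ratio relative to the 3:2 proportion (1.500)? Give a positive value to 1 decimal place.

Ratio = 5.511 / 3.377 ≈ 1.6319.
Ideal 3:2 = 1.5000. |1.6319 − 1.5000| / 1.5000 ≈ 8.79% → 8.8%.

8.8%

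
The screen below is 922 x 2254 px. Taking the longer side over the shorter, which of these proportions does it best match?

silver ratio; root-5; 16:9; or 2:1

silver ratio

2254/922 ≈ 2.445. Nearest candidates are silver ratio (2.414, off by 0.031) and root-5 (2.236, off by 0.209).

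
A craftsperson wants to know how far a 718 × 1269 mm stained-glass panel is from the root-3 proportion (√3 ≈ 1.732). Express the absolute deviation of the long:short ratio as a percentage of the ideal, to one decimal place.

Ratio = 1269 / 718 ≈ 1.7674.
Ideal root-3 ≈ 1.7321. |1.7674 − 1.7321| / 1.7321 ≈ 2.04% → 2.0%.

2.0%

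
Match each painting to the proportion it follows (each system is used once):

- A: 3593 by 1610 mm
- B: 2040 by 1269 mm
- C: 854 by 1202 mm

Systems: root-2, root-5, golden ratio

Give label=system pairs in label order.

A=root-5, B=golden ratio, C=root-2

Ratios: A ≈ 2.232; B ≈ 1.608; C ≈ 1.407.
Targets: root-2 ≈ 1.414; root-5 ≈ 2.236; golden ratio ≈ 1.618.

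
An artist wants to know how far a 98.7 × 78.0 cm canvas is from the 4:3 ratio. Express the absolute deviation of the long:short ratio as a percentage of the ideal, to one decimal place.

5.1%

Ratio = 98.7 / 78.0 ≈ 1.2654.
Ideal 4:3 ≈ 1.3333. |1.2654 − 1.3333| / 1.3333 ≈ 5.09% → 5.1%.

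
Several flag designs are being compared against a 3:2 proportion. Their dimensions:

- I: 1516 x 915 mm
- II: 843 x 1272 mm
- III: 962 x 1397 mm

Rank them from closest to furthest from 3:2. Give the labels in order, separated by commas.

I: 1516/915 ≈ 1.657 → |1.657 − 1.500| = 0.157
II: 1272/843 ≈ 1.509 → |1.509 − 1.500| = 0.009
III: 1397/962 ≈ 1.452 → |1.452 − 1.500| = 0.048

II, III, I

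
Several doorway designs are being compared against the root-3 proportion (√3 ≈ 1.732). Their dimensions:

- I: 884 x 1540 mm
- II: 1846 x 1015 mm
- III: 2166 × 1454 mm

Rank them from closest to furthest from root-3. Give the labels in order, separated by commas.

I, II, III

Ratios: I = 1540 / 884 ≈ 1.742; II = 1846 / 1015 ≈ 1.819; III = 2166 / 1454 ≈ 1.490.
|Δ from 1.732|: I 0.010; II 0.087; III 0.242.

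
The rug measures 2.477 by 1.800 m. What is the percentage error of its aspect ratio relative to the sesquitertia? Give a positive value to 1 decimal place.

3.2%

Ratio = 2.477 / 1.800 ≈ 1.3761.
Ideal 4:3 ≈ 1.3333. |1.3761 − 1.3333| / 1.3333 ≈ 3.21% → 3.2%.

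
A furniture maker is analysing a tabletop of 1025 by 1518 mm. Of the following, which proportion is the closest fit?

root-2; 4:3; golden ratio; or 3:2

Ratio = 1518 / 1025 ≈ 1.481.
Distances: root-2 1.414 (Δ 0.067); 4:3 1.333 (Δ 0.148); golden ratio 1.618 (Δ 0.137); 3:2 1.500 (Δ 0.019).

3:2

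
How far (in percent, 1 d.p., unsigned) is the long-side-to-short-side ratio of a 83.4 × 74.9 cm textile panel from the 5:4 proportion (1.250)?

Ratio = 83.4 / 74.9 ≈ 1.1135.
Ideal 5:4 = 1.2500. |1.1135 − 1.2500| / 1.2500 ≈ 10.92% → 10.9%.

10.9%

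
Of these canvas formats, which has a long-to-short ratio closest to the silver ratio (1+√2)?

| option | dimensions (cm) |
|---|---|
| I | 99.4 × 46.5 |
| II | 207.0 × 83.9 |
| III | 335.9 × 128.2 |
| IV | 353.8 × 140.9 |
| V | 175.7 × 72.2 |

V

Target silver ratio ≈ 2.414.
I: 2.138 (Δ0.276)  II: 2.467 (Δ0.053)  III: 2.620 (Δ0.206)  IV: 2.511 (Δ0.097)  V: 2.434 (Δ0.020)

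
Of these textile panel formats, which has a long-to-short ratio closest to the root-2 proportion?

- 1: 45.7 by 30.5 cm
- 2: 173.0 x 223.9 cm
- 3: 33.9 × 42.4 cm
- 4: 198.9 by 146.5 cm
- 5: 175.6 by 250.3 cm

Ratios (long/short): 1 ≈ 1.498; 2 ≈ 1.294; 3 ≈ 1.251; 4 ≈ 1.358; 5 ≈ 1.425.
root-2 ≈ 1.414; option 5 is nearest (Δ 0.011).

5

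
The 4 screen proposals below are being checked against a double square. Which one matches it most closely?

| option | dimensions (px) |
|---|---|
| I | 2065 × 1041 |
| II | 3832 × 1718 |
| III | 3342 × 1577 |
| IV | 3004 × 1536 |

Ratios (long/short): I ≈ 1.984; II ≈ 2.231; III ≈ 2.119; IV ≈ 1.956.
2:1 ≈ 2.000; option I is nearest (Δ 0.016).

I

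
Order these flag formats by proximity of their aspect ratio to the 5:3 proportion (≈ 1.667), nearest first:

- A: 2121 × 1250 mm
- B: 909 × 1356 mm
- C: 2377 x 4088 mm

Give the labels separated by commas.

A: 2121/1250 ≈ 1.697 → |1.697 − 1.667| = 0.030
B: 1356/909 ≈ 1.492 → |1.492 − 1.667| = 0.175
C: 4088/2377 ≈ 1.720 → |1.720 − 1.667| = 0.053

A, C, B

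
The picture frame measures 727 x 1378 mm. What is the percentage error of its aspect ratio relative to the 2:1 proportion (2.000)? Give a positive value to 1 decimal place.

5.2%

Ratio = 1378 / 727 ≈ 1.8955.
Ideal 2:1 = 2.0000. |1.8955 − 2.0000| / 2.0000 ≈ 5.23% → 5.2%.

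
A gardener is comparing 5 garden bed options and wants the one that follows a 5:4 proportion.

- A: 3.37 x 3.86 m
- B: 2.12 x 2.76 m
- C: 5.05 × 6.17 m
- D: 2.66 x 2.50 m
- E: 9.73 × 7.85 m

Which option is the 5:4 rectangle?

Target 5:4 ≈ 1.250.
A: 1.145 (Δ0.105)  B: 1.302 (Δ0.052)  C: 1.222 (Δ0.028)  D: 1.064 (Δ0.186)  E: 1.239 (Δ0.011)

E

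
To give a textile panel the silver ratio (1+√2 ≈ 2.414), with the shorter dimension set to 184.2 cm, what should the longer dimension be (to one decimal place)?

444.7 cm

silver ratio ≈ 2.41421.
Longer side = 184.2 × 2.41421 ≈ 444.697 → 444.7 cm.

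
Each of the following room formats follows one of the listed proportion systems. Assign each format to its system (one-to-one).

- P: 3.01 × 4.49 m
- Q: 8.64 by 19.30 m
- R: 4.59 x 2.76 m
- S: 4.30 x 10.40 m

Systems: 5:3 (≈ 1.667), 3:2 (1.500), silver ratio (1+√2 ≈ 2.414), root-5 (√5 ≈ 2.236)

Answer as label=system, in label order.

P = 4.49/3.01 ≈ 1.492 → 3:2 (1.500)
Q = 19.30/8.64 ≈ 2.234 → root-5 (2.236)
R = 4.59/2.76 ≈ 1.663 → 5:3 (1.667)
S = 10.40/4.30 ≈ 2.419 → silver ratio (2.414)

P=3:2, Q=root-5, R=5:3, S=silver ratio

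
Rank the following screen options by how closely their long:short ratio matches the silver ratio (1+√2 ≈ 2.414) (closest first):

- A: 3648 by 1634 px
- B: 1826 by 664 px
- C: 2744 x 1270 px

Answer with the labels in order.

Ratios: A = 3648 / 1634 ≈ 2.233; B = 1826 / 664 ≈ 2.750; C = 2744 / 1270 ≈ 2.161.
|Δ from 2.414|: A 0.181; B 0.336; C 0.253.

A, C, B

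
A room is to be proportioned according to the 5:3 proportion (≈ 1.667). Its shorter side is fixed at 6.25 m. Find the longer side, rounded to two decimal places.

5:3 ≈ 1.66667.
Longer side = 6.25 × 1.66667 ≈ 10.4167 → 10.42 m.

10.42 m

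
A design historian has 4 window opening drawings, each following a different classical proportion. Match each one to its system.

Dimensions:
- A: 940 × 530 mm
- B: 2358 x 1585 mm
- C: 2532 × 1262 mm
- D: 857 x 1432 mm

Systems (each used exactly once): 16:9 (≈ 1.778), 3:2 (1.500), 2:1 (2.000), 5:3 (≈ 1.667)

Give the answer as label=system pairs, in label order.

A = 940/530 ≈ 1.774 → 16:9 (1.778)
B = 2358/1585 ≈ 1.488 → 3:2 (1.500)
C = 2532/1262 ≈ 2.006 → 2:1 (2.000)
D = 1432/857 ≈ 1.671 → 5:3 (1.667)

A=16:9, B=3:2, C=2:1, D=5:3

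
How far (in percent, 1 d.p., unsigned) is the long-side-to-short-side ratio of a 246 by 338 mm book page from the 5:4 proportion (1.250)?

Ratio = 338 / 246 ≈ 1.3740.
Ideal 5:4 = 1.2500. |1.3740 − 1.2500| / 1.2500 ≈ 9.92% → 9.9%.

9.9%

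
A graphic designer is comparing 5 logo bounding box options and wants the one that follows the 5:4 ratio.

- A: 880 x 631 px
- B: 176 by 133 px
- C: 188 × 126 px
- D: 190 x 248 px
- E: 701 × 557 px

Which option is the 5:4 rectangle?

Target 5:4 ≈ 1.250.
A: 1.395 (Δ0.145)  B: 1.323 (Δ0.073)  C: 1.492 (Δ0.242)  D: 1.305 (Δ0.055)  E: 1.259 (Δ0.009)

E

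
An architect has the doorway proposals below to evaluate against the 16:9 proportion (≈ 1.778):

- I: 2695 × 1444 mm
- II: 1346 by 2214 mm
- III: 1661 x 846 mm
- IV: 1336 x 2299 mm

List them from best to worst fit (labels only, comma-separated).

IV, I, II, III

Ratios: I = 2695 / 1444 ≈ 1.866; II = 2214 / 1346 ≈ 1.645; III = 1661 / 846 ≈ 1.963; IV = 2299 / 1336 ≈ 1.721.
|Δ from 1.778|: I 0.088; II 0.133; III 0.185; IV 0.057.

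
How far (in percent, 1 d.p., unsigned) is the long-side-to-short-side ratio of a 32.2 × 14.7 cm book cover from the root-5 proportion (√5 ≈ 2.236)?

2.0%

Ratio = 32.2 / 14.7 ≈ 2.1905.
Ideal root-5 ≈ 2.2361. |2.1905 − 2.2361| / 2.2361 ≈ 2.04% → 2.0%.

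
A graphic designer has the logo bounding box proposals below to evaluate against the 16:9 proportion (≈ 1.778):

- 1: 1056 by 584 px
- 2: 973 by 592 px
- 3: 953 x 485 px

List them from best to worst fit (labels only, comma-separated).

1, 2, 3

1: 1056/584 ≈ 1.808 → |1.808 − 1.778| = 0.030
2: 973/592 ≈ 1.644 → |1.644 − 1.778| = 0.134
3: 953/485 ≈ 1.965 → |1.965 − 1.778| = 0.187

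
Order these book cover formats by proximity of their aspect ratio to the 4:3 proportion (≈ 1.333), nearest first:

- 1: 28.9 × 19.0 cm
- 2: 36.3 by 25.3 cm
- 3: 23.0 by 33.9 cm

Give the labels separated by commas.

Ratios: 1 = 28.9 / 19.0 ≈ 1.521; 2 = 36.3 / 25.3 ≈ 1.435; 3 = 33.9 / 23.0 ≈ 1.474.
|Δ from 1.333|: 1 0.188; 2 0.102; 3 0.141.

2, 3, 1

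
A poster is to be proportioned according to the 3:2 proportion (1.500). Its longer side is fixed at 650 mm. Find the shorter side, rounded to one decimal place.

3:2 = 1.50000.
Shorter side = 650 ÷ 1.50000 ≈ 433.333 → 433.3 mm.

433.3 mm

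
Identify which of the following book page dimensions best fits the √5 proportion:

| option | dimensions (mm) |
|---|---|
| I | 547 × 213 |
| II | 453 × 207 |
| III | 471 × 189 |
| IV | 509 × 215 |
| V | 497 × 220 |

Target root-5 ≈ 2.236.
I: 2.568 (Δ0.332)  II: 2.188 (Δ0.048)  III: 2.492 (Δ0.256)  IV: 2.367 (Δ0.131)  V: 2.259 (Δ0.023)

V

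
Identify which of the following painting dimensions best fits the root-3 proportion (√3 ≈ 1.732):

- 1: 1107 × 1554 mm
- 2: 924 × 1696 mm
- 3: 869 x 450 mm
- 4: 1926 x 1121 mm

4

Target root-3 ≈ 1.732.
1: 1.404 (Δ0.328)  2: 1.835 (Δ0.103)  3: 1.931 (Δ0.199)  4: 1.718 (Δ0.014)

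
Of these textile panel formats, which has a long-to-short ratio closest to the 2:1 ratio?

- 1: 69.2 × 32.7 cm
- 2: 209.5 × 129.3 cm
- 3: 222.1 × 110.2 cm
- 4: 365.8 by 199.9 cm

Ratios (long/short): 1 ≈ 2.116; 2 ≈ 1.620; 3 ≈ 2.015; 4 ≈ 1.830.
2:1 ≈ 2.000; option 3 is nearest (Δ 0.015).

3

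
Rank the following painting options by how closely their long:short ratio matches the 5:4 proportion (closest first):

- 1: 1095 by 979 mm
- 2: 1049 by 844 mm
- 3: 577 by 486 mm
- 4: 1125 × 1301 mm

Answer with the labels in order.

2, 3, 4, 1

1: 1095/979 ≈ 1.118 → |1.118 − 1.250| = 0.132
2: 1049/844 ≈ 1.243 → |1.243 − 1.250| = 0.007
3: 577/486 ≈ 1.187 → |1.187 − 1.250| = 0.063
4: 1301/1125 ≈ 1.156 → |1.156 − 1.250| = 0.094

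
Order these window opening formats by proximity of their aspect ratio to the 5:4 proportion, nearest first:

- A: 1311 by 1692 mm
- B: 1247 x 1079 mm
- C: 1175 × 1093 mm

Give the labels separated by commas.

A, B, C

Ratios: A = 1692 / 1311 ≈ 1.291; B = 1247 / 1079 ≈ 1.156; C = 1175 / 1093 ≈ 1.075.
|Δ from 1.250|: A 0.041; B 0.094; C 0.175.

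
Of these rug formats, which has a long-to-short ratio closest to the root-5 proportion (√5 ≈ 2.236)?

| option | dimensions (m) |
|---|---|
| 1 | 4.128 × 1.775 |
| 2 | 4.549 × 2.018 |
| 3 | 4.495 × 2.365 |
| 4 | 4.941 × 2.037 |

2

Ratios (long/short): 1 ≈ 2.326; 2 ≈ 2.254; 3 ≈ 1.901; 4 ≈ 2.426.
root-5 ≈ 2.236; option 2 is nearest (Δ 0.018).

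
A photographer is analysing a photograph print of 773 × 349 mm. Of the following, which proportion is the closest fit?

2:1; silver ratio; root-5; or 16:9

root-5

773/349 ≈ 2.215. Nearest candidates are root-5 (2.236, off by 0.021) and silver ratio (2.414, off by 0.199).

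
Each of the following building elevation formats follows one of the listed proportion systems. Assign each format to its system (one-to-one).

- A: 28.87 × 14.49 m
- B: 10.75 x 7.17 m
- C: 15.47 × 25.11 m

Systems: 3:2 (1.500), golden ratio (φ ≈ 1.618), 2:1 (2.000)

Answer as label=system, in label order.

A=2:1, B=3:2, C=golden ratio

Ratios: A ≈ 1.992; B ≈ 1.499; C ≈ 1.623.
Targets: 3:2 ≈ 1.500; golden ratio ≈ 1.618; 2:1 ≈ 2.000.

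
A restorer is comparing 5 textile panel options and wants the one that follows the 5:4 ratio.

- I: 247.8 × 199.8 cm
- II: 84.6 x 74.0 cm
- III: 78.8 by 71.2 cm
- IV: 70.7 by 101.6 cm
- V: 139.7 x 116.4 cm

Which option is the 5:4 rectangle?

Target 5:4 ≈ 1.250.
I: 1.240 (Δ0.010)  II: 1.143 (Δ0.107)  III: 1.107 (Δ0.143)  IV: 1.437 (Δ0.187)  V: 1.200 (Δ0.050)

I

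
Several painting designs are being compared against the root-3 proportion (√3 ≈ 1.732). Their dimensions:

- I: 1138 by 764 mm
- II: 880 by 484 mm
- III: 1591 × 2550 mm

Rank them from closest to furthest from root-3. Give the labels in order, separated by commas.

II, III, I

Ratios: I = 1138 / 764 ≈ 1.490; II = 880 / 484 ≈ 1.818; III = 2550 / 1591 ≈ 1.603.
|Δ from 1.732|: I 0.242; II 0.086; III 0.129.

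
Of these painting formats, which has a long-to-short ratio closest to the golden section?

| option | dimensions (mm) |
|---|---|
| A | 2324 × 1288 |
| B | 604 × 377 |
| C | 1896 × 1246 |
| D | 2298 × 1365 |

Ratios (long/short): A ≈ 1.804; B ≈ 1.602; C ≈ 1.522; D ≈ 1.684.
golden ratio ≈ 1.618; option B is nearest (Δ 0.016).

B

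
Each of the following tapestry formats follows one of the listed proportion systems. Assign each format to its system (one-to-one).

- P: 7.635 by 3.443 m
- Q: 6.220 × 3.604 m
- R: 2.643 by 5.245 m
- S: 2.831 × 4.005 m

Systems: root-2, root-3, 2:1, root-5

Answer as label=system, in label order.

P = 7.635/3.443 ≈ 2.218 → root-5 (2.236)
Q = 6.220/3.604 ≈ 1.726 → root-3 (1.732)
R = 5.245/2.643 ≈ 1.984 → 2:1 (2.000)
S = 4.005/2.831 ≈ 1.415 → root-2 (1.414)

P=root-5, Q=root-3, R=2:1, S=root-2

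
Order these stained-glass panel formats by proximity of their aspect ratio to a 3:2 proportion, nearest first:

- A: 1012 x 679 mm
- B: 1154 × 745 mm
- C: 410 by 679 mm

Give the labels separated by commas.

A: 1012/679 ≈ 1.490 → |1.490 − 1.500| = 0.010
B: 1154/745 ≈ 1.549 → |1.549 − 1.500| = 0.049
C: 679/410 ≈ 1.656 → |1.656 − 1.500| = 0.156

A, B, C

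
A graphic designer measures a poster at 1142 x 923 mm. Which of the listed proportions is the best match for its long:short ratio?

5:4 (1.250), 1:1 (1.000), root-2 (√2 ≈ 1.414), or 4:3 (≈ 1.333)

1142/923 ≈ 1.237. Nearest candidates are 5:4 (1.250, off by 0.013) and 4:3 (1.333, off by 0.096).

5:4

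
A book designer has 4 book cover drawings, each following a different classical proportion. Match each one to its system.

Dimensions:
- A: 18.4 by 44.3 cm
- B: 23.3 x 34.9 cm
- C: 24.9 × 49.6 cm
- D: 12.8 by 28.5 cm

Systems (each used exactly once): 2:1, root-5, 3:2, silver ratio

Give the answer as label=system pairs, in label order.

Ratios: A ≈ 2.408; B ≈ 1.498; C ≈ 1.992; D ≈ 2.227.
Targets: 2:1 ≈ 2.000; root-5 ≈ 2.236; 3:2 ≈ 1.500; silver ratio ≈ 2.414.

A=silver ratio, B=3:2, C=2:1, D=root-5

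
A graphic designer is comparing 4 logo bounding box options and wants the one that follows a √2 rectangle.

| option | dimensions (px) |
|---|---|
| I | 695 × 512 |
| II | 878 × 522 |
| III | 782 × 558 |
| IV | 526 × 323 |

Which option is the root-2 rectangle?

Target root-2 ≈ 1.414.
I: 1.357 (Δ0.057)  II: 1.682 (Δ0.268)  III: 1.401 (Δ0.013)  IV: 1.628 (Δ0.214)

III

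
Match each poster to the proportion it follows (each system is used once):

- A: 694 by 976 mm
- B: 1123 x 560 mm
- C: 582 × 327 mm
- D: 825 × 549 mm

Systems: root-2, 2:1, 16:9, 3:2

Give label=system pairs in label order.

A=root-2, B=2:1, C=16:9, D=3:2

Ratios: A ≈ 1.406; B ≈ 2.005; C ≈ 1.780; D ≈ 1.503.
Targets: root-2 ≈ 1.414; 2:1 ≈ 2.000; 16:9 ≈ 1.778; 3:2 ≈ 1.500.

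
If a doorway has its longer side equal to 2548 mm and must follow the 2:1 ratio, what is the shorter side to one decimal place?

2:1 = 2.00000.
Shorter side = 2548 ÷ 2.00000 ≈ 1274.000 → 1274.0 mm.

1274.0 mm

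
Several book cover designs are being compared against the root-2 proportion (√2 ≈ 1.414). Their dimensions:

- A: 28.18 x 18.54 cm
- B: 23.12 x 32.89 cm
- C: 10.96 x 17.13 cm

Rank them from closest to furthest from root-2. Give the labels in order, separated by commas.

A: 28.18/18.54 ≈ 1.520 → |1.520 − 1.414| = 0.106
B: 32.89/23.12 ≈ 1.423 → |1.423 − 1.414| = 0.009
C: 17.13/10.96 ≈ 1.563 → |1.563 − 1.414| = 0.149

B, A, C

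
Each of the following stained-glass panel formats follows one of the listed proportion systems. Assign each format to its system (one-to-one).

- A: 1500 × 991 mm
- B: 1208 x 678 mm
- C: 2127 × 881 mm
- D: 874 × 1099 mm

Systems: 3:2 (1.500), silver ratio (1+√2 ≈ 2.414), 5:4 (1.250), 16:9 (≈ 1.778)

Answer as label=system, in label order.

Ratios: A ≈ 1.514; B ≈ 1.782; C ≈ 2.414; D ≈ 1.257.
Targets: 3:2 ≈ 1.500; silver ratio ≈ 2.414; 5:4 ≈ 1.250; 16:9 ≈ 1.778.

A=3:2, B=16:9, C=silver ratio, D=5:4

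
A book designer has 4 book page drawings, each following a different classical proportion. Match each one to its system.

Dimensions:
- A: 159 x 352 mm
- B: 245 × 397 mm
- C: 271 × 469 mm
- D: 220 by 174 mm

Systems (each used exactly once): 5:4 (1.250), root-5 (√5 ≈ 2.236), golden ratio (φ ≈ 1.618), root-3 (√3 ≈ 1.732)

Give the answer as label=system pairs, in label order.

A=root-5, B=golden ratio, C=root-3, D=5:4

Ratios: A ≈ 2.214; B ≈ 1.620; C ≈ 1.731; D ≈ 1.264.
Targets: 5:4 ≈ 1.250; root-5 ≈ 2.236; golden ratio ≈ 1.618; root-3 ≈ 1.732.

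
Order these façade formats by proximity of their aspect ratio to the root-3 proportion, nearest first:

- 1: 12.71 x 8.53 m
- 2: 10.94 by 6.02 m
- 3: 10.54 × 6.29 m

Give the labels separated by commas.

Ratios: 1 = 12.71 / 8.53 ≈ 1.490; 2 = 10.94 / 6.02 ≈ 1.817; 3 = 10.54 / 6.29 ≈ 1.676.
|Δ from 1.732|: 1 0.242; 2 0.085; 3 0.056.

3, 2, 1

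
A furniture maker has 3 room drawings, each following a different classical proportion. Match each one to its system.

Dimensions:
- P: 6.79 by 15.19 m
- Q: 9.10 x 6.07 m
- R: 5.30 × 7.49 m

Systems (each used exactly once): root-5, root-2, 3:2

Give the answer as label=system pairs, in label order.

P = 15.19/6.79 ≈ 2.237 → root-5 (2.236)
Q = 9.10/6.07 ≈ 1.499 → 3:2 (1.500)
R = 7.49/5.30 ≈ 1.413 → root-2 (1.414)

P=root-5, Q=3:2, R=root-2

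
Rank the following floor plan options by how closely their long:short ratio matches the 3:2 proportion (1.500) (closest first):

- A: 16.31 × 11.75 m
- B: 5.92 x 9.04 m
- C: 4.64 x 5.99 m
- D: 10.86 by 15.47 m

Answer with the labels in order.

B, D, A, C

Ratios: A = 16.31 / 11.75 ≈ 1.388; B = 9.04 / 5.92 ≈ 1.527; C = 5.99 / 4.64 ≈ 1.291; D = 15.47 / 10.86 ≈ 1.424.
|Δ from 1.500|: A 0.112; B 0.027; C 0.209; D 0.076.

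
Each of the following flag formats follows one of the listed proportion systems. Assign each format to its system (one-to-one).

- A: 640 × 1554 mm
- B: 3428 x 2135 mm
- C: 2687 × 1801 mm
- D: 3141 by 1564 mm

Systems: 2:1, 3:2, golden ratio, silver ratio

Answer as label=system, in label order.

A = 1554/640 ≈ 2.428 → silver ratio (2.414)
B = 3428/2135 ≈ 1.606 → golden ratio (1.618)
C = 2687/1801 ≈ 1.492 → 3:2 (1.500)
D = 3141/1564 ≈ 2.008 → 2:1 (2.000)

A=silver ratio, B=golden ratio, C=3:2, D=2:1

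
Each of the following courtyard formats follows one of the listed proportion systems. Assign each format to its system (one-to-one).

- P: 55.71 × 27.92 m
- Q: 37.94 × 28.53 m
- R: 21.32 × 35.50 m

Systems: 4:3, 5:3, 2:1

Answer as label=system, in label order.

P = 55.71/27.92 ≈ 1.995 → 2:1 (2.000)
Q = 37.94/28.53 ≈ 1.330 → 4:3 (1.333)
R = 35.50/21.32 ≈ 1.665 → 5:3 (1.667)

P=2:1, Q=4:3, R=5:3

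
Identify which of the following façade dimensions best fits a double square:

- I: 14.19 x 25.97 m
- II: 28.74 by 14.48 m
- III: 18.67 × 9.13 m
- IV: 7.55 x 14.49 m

II

Ratios (long/short): I ≈ 1.830; II ≈ 1.985; III ≈ 2.045; IV ≈ 1.919.
2:1 ≈ 2.000; option II is nearest (Δ 0.015).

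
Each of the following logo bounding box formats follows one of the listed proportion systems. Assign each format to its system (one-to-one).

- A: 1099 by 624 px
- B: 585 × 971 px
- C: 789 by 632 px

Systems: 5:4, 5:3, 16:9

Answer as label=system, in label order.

Ratios: A ≈ 1.761; B ≈ 1.660; C ≈ 1.248.
Targets: 5:4 ≈ 1.250; 5:3 ≈ 1.667; 16:9 ≈ 1.778.

A=16:9, B=5:3, C=5:4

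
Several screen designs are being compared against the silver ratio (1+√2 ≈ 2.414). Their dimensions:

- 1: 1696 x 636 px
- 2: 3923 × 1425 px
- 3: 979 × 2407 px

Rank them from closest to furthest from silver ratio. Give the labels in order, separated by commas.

Ratios: 1 = 1696 / 636 ≈ 2.667; 2 = 3923 / 1425 ≈ 2.753; 3 = 2407 / 979 ≈ 2.459.
|Δ from 2.414|: 1 0.253; 2 0.339; 3 0.045.

3, 1, 2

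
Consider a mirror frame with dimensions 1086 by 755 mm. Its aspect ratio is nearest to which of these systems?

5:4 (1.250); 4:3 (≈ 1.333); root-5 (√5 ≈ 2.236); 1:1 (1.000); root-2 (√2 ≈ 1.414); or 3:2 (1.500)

root-2

1086/755 ≈ 1.438. Nearest candidates are root-2 (1.414, off by 0.024) and 3:2 (1.500, off by 0.062).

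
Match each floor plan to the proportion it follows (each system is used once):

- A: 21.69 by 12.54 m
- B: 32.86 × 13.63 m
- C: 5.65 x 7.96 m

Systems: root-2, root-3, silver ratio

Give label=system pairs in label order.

A = 21.69/12.54 ≈ 1.730 → root-3 (1.732)
B = 32.86/13.63 ≈ 2.411 → silver ratio (2.414)
C = 7.96/5.65 ≈ 1.409 → root-2 (1.414)

A=root-3, B=silver ratio, C=root-2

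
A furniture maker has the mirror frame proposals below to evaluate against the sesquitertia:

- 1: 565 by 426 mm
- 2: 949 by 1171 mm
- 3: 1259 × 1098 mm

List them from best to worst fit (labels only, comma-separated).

1: 565/426 ≈ 1.326 → |1.326 − 1.333| = 0.007
2: 1171/949 ≈ 1.234 → |1.234 − 1.333| = 0.099
3: 1259/1098 ≈ 1.147 → |1.147 − 1.333| = 0.186

1, 2, 3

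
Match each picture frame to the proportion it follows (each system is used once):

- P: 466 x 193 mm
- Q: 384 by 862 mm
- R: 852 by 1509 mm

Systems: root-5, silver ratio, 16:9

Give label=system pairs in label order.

P = 466/193 ≈ 2.415 → silver ratio (2.414)
Q = 862/384 ≈ 2.245 → root-5 (2.236)
R = 1509/852 ≈ 1.771 → 16:9 (1.778)

P=silver ratio, Q=root-5, R=16:9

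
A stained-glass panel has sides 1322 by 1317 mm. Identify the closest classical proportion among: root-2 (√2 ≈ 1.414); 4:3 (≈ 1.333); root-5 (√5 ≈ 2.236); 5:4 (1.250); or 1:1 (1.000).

1:1

Ratio = 1322 / 1317 ≈ 1.004.
Distances: root-2 1.414 (Δ 0.410); 4:3 1.333 (Δ 0.329); root-5 2.236 (Δ 1.232); 5:4 1.250 (Δ 0.246); 1:1 1.000 (Δ 0.004).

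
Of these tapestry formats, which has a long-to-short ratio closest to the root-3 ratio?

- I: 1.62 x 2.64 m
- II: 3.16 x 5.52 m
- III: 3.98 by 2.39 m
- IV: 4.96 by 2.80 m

II

Target root-3 ≈ 1.732.
I: 1.630 (Δ0.102)  II: 1.747 (Δ0.015)  III: 1.665 (Δ0.067)  IV: 1.771 (Δ0.039)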